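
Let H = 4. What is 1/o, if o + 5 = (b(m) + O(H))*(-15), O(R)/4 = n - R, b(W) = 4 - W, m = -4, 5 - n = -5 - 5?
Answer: -1/785 ≈ -0.0012739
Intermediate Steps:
n = 15 (n = 5 - (-5 - 5) = 5 - 1*(-10) = 5 + 10 = 15)
O(R) = 60 - 4*R (O(R) = 4*(15 - R) = 60 - 4*R)
o = -785 (o = -5 + ((4 - 1*(-4)) + (60 - 4*4))*(-15) = -5 + ((4 + 4) + (60 - 16))*(-15) = -5 + (8 + 44)*(-15) = -5 + 52*(-15) = -5 - 780 = -785)
1/o = 1/(-785) = -1/785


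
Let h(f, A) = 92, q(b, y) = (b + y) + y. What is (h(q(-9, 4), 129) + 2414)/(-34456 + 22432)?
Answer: -1253/6012 ≈ -0.20842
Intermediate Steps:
q(b, y) = b + 2*y
(h(q(-9, 4), 129) + 2414)/(-34456 + 22432) = (92 + 2414)/(-34456 + 22432) = 2506/(-12024) = 2506*(-1/12024) = -1253/6012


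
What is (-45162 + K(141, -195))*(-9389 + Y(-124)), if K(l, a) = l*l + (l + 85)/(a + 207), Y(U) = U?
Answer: 480637983/2 ≈ 2.4032e+8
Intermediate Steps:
K(l, a) = l² + (85 + l)/(207 + a)
(-45162 + K(141, -195))*(-9389 + Y(-124)) = (-45162 + (85 + 141 + 207*141² - 195*141²)/(207 - 195))*(-9389 - 124) = (-45162 + (85 + 141 + 207*19881 - 195*19881)/12)*(-9513) = (-45162 + (85 + 141 + 4115367 - 3876795)/12)*(-9513) = (-45162 + (1/12)*238798)*(-9513) = (-45162 + 119399/6)*(-9513) = -151573/6*(-9513) = 480637983/2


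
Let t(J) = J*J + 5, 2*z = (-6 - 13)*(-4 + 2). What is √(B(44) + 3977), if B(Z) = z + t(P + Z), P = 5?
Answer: √6402 ≈ 80.012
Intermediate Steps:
z = 19 (z = ((-6 - 13)*(-4 + 2))/2 = (-19*(-2))/2 = (½)*38 = 19)
t(J) = 5 + J² (t(J) = J² + 5 = 5 + J²)
B(Z) = 24 + (5 + Z)² (B(Z) = 19 + (5 + (5 + Z)²) = 24 + (5 + Z)²)
√(B(44) + 3977) = √((24 + (5 + 44)²) + 3977) = √((24 + 49²) + 3977) = √((24 + 2401) + 3977) = √(2425 + 3977) = √6402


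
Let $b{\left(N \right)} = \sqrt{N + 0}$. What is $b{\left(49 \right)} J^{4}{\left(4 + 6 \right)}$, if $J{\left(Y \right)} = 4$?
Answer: $1792$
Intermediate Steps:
$b{\left(N \right)} = \sqrt{N}$
$b{\left(49 \right)} J^{4}{\left(4 + 6 \right)} = \sqrt{49} \cdot 4^{4} = 7 \cdot 256 = 1792$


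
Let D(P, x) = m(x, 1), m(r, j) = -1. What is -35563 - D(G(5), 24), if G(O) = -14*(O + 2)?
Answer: -35562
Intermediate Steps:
G(O) = -28 - 14*O (G(O) = -14*(2 + O) = -28 - 14*O)
D(P, x) = -1
-35563 - D(G(5), 24) = -35563 - 1*(-1) = -35563 + 1 = -35562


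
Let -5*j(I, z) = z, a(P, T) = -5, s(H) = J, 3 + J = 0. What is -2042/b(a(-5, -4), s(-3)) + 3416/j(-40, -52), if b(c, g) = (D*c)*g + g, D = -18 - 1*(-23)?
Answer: 140447/468 ≈ 300.10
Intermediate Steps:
J = -3 (J = -3 + 0 = -3)
s(H) = -3
j(I, z) = -z/5
D = 5 (D = -18 + 23 = 5)
b(c, g) = g + 5*c*g (b(c, g) = (5*c)*g + g = 5*c*g + g = g + 5*c*g)
-2042/b(a(-5, -4), s(-3)) + 3416/j(-40, -52) = -2042*(-1/(3*(1 + 5*(-5)))) + 3416/((-⅕*(-52))) = -2042*(-1/(3*(1 - 25))) + 3416/(52/5) = -2042/((-3*(-24))) + 3416*(5/52) = -2042/72 + 4270/13 = -2042*1/72 + 4270/13 = -1021/36 + 4270/13 = 140447/468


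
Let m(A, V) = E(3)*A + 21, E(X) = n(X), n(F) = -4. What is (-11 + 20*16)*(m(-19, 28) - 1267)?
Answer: -361530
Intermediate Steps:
E(X) = -4
m(A, V) = 21 - 4*A (m(A, V) = -4*A + 21 = 21 - 4*A)
(-11 + 20*16)*(m(-19, 28) - 1267) = (-11 + 20*16)*((21 - 4*(-19)) - 1267) = (-11 + 320)*((21 + 76) - 1267) = 309*(97 - 1267) = 309*(-1170) = -361530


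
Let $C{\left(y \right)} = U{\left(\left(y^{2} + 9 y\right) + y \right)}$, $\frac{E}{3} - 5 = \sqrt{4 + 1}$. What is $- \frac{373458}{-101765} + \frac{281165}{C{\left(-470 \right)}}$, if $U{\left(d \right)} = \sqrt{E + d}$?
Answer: $\frac{373458}{101765} + \frac{281165}{\sqrt{216215 + 3 \sqrt{5}}} \approx 608.33$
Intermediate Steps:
$E = 15 + 3 \sqrt{5}$ ($E = 15 + 3 \sqrt{4 + 1} = 15 + 3 \sqrt{5} \approx 21.708$)
$U{\left(d \right)} = \sqrt{15 + d + 3 \sqrt{5}}$ ($U{\left(d \right)} = \sqrt{\left(15 + 3 \sqrt{5}\right) + d} = \sqrt{15 + d + 3 \sqrt{5}}$)
$C{\left(y \right)} = \sqrt{15 + y^{2} + 3 \sqrt{5} + 10 y}$ ($C{\left(y \right)} = \sqrt{15 + \left(\left(y^{2} + 9 y\right) + y\right) + 3 \sqrt{5}} = \sqrt{15 + \left(y^{2} + 10 y\right) + 3 \sqrt{5}} = \sqrt{15 + y^{2} + 3 \sqrt{5} + 10 y}$)
$- \frac{373458}{-101765} + \frac{281165}{C{\left(-470 \right)}} = - \frac{373458}{-101765} + \frac{281165}{\sqrt{15 + 3 \sqrt{5} - 470 \left(10 - 470\right)}} = \left(-373458\right) \left(- \frac{1}{101765}\right) + \frac{281165}{\sqrt{15 + 3 \sqrt{5} - -216200}} = \frac{373458}{101765} + \frac{281165}{\sqrt{15 + 3 \sqrt{5} + 216200}} = \frac{373458}{101765} + \frac{281165}{\sqrt{216215 + 3 \sqrt{5}}}$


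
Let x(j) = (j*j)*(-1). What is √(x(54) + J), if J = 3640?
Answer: 2*√181 ≈ 26.907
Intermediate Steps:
x(j) = -j² (x(j) = j²*(-1) = -j²)
√(x(54) + J) = √(-1*54² + 3640) = √(-1*2916 + 3640) = √(-2916 + 3640) = √724 = 2*√181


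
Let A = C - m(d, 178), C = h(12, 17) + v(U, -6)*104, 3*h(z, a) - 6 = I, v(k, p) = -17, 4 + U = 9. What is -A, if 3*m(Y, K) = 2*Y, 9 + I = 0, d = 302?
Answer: 5911/3 ≈ 1970.3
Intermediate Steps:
I = -9 (I = -9 + 0 = -9)
U = 5 (U = -4 + 9 = 5)
h(z, a) = -1 (h(z, a) = 2 + (⅓)*(-9) = 2 - 3 = -1)
m(Y, K) = 2*Y/3 (m(Y, K) = (2*Y)/3 = 2*Y/3)
C = -1769 (C = -1 - 17*104 = -1 - 1768 = -1769)
A = -5911/3 (A = -1769 - 2*302/3 = -1769 - 1*604/3 = -1769 - 604/3 = -5911/3 ≈ -1970.3)
-A = -1*(-5911/3) = 5911/3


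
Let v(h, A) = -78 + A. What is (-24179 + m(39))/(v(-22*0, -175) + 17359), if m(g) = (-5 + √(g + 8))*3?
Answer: -12097/8553 + √47/5702 ≈ -1.4132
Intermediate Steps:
m(g) = -15 + 3*√(8 + g) (m(g) = (-5 + √(8 + g))*3 = -15 + 3*√(8 + g))
(-24179 + m(39))/(v(-22*0, -175) + 17359) = (-24179 + (-15 + 3*√(8 + 39)))/((-78 - 175) + 17359) = (-24179 + (-15 + 3*√47))/(-253 + 17359) = (-24194 + 3*√47)/17106 = (-24194 + 3*√47)*(1/17106) = -12097/8553 + √47/5702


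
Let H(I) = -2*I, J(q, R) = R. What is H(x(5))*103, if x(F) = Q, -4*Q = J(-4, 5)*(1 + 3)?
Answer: 1030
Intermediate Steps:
Q = -5 (Q = -5*(1 + 3)/4 = -5*4/4 = -¼*20 = -5)
x(F) = -5
H(x(5))*103 = -2*(-5)*103 = 10*103 = 1030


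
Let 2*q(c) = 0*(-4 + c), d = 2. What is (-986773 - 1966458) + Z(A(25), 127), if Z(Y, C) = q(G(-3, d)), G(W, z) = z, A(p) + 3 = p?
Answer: -2953231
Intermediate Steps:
A(p) = -3 + p
q(c) = 0 (q(c) = (0*(-4 + c))/2 = (½)*0 = 0)
Z(Y, C) = 0
(-986773 - 1966458) + Z(A(25), 127) = (-986773 - 1966458) + 0 = -2953231 + 0 = -2953231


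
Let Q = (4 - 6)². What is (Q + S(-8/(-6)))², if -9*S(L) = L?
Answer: 10816/729 ≈ 14.837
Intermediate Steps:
S(L) = -L/9
Q = 4 (Q = (-2)² = 4)
(Q + S(-8/(-6)))² = (4 - (-8)/(9*(-6)))² = (4 - (-8)*(-1)/(9*6))² = (4 - ⅑*4/3)² = (4 - 4/27)² = (104/27)² = 10816/729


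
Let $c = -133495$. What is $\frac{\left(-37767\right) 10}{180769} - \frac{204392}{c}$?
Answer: $- \frac{13469319202}{24131757655} \approx -0.55816$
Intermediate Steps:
$\frac{\left(-37767\right) 10}{180769} - \frac{204392}{c} = \frac{\left(-37767\right) 10}{180769} - \frac{204392}{-133495} = \left(-377670\right) \frac{1}{180769} - - \frac{204392}{133495} = - \frac{377670}{180769} + \frac{204392}{133495} = - \frac{13469319202}{24131757655}$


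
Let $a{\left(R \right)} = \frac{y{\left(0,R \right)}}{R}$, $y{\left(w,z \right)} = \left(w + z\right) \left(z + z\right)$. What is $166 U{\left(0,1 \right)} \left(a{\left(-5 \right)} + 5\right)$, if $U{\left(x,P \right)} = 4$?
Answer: $-3320$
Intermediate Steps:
$y{\left(w,z \right)} = 2 z \left(w + z\right)$ ($y{\left(w,z \right)} = \left(w + z\right) 2 z = 2 z \left(w + z\right)$)
$a{\left(R \right)} = 2 R$ ($a{\left(R \right)} = \frac{2 R \left(0 + R\right)}{R} = \frac{2 R R}{R} = \frac{2 R^{2}}{R} = 2 R$)
$166 U{\left(0,1 \right)} \left(a{\left(-5 \right)} + 5\right) = 166 \cdot 4 \left(2 \left(-5\right) + 5\right) = 166 \cdot 4 \left(-10 + 5\right) = 166 \cdot 4 \left(-5\right) = 166 \left(-20\right) = -3320$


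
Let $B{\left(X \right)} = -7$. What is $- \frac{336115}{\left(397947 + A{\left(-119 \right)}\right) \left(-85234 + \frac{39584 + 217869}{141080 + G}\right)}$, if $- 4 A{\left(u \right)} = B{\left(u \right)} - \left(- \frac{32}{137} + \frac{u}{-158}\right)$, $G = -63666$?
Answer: $\frac{2252916252320240}{227342360387729859591} \approx 9.9098 \cdot 10^{-6}$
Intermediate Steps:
$A{\left(u \right)} = \frac{927}{548} - \frac{u}{632}$ ($A{\left(u \right)} = - \frac{-7 - \left(- \frac{32}{137} + \frac{u}{-158}\right)}{4} = - \frac{-7 - \left(\left(-32\right) \frac{1}{137} + u \left(- \frac{1}{158}\right)\right)}{4} = - \frac{-7 - \left(- \frac{32}{137} - \frac{u}{158}\right)}{4} = - \frac{-7 + \left(\frac{32}{137} + \frac{u}{158}\right)}{4} = - \frac{- \frac{927}{137} + \frac{u}{158}}{4} = \frac{927}{548} - \frac{u}{632}$)
$- \frac{336115}{\left(397947 + A{\left(-119 \right)}\right) \left(-85234 + \frac{39584 + 217869}{141080 + G}\right)} = - \frac{336115}{\left(397947 + \left(\frac{927}{548} - - \frac{119}{632}\right)\right) \left(-85234 + \frac{39584 + 217869}{141080 - 63666}\right)} = - \frac{336115}{\left(397947 + \left(\frac{927}{548} + \frac{119}{632}\right)\right) \left(-85234 + \frac{257453}{77414}\right)} = - \frac{336115}{\left(397947 + \frac{162769}{86584}\right) \left(-85234 + 257453 \cdot \frac{1}{77414}\right)} = - \frac{336115}{\frac{34456005817}{86584} \left(-85234 + \frac{257453}{77414}\right)} = - \frac{336115}{\frac{34456005817}{86584} \left(- \frac{6598047423}{77414}\right)} = - \frac{336115}{- \frac{227342360387729859591}{6702813776}} = \left(-336115\right) \left(- \frac{6702813776}{227342360387729859591}\right) = \frac{2252916252320240}{227342360387729859591}$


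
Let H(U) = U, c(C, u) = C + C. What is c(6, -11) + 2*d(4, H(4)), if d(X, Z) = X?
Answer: 20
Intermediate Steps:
c(C, u) = 2*C
c(6, -11) + 2*d(4, H(4)) = 2*6 + 2*4 = 12 + 8 = 20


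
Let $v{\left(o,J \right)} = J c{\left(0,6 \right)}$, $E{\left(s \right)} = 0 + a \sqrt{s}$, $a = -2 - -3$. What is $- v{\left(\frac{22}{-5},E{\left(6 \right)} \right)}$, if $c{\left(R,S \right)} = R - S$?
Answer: $6 \sqrt{6} \approx 14.697$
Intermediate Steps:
$a = 1$ ($a = -2 + 3 = 1$)
$E{\left(s \right)} = \sqrt{s}$ ($E{\left(s \right)} = 0 + 1 \sqrt{s} = 0 + \sqrt{s} = \sqrt{s}$)
$v{\left(o,J \right)} = - 6 J$ ($v{\left(o,J \right)} = J \left(0 - 6\right) = J \left(-6\right) = - 6 J$)
$- v{\left(\frac{22}{-5},E{\left(6 \right)} \right)} = - \left(-6\right) \sqrt{6} = 6 \sqrt{6}$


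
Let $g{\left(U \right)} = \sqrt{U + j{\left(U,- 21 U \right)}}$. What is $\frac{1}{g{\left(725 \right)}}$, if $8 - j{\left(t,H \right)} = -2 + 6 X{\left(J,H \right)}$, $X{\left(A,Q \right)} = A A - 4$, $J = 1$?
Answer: $\frac{\sqrt{753}}{753} \approx 0.036442$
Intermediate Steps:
$X{\left(A,Q \right)} = -4 + A^{2}$ ($X{\left(A,Q \right)} = A^{2} - 4 = -4 + A^{2}$)
$j{\left(t,H \right)} = 28$ ($j{\left(t,H \right)} = 8 - \left(-2 + 6 \left(-4 + 1^{2}\right)\right) = 8 - \left(-2 + 6 \left(-4 + 1\right)\right) = 8 - \left(-2 + 6 \left(-3\right)\right) = 8 - \left(-2 - 18\right) = 8 - -20 = 8 + 20 = 28$)
$g{\left(U \right)} = \sqrt{28 + U}$ ($g{\left(U \right)} = \sqrt{U + 28} = \sqrt{28 + U}$)
$\frac{1}{g{\left(725 \right)}} = \frac{1}{\sqrt{28 + 725}} = \frac{1}{\sqrt{753}} = \frac{\sqrt{753}}{753}$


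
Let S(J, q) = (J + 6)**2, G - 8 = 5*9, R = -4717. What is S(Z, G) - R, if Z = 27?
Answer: 5806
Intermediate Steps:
G = 53 (G = 8 + 5*9 = 8 + 45 = 53)
S(J, q) = (6 + J)**2
S(Z, G) - R = (6 + 27)**2 - 1*(-4717) = 33**2 + 4717 = 1089 + 4717 = 5806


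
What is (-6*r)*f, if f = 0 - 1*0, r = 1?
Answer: 0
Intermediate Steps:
f = 0 (f = 0 + 0 = 0)
(-6*r)*f = -6*1*0 = -6*0 = 0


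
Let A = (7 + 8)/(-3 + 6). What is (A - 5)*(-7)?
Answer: 0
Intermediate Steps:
A = 5 (A = 15/3 = 15*(1/3) = 5)
(A - 5)*(-7) = (5 - 5)*(-7) = 0*(-7) = 0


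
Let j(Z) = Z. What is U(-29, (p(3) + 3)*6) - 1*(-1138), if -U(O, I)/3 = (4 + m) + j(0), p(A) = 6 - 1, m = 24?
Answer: 1054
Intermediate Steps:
p(A) = 5
U(O, I) = -84 (U(O, I) = -3*((4 + 24) + 0) = -3*(28 + 0) = -3*28 = -84)
U(-29, (p(3) + 3)*6) - 1*(-1138) = -84 - 1*(-1138) = -84 + 1138 = 1054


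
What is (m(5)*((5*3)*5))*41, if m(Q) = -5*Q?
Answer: -76875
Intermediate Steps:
(m(5)*((5*3)*5))*41 = ((-5*5)*((5*3)*5))*41 = -375*5*41 = -25*75*41 = -1875*41 = -76875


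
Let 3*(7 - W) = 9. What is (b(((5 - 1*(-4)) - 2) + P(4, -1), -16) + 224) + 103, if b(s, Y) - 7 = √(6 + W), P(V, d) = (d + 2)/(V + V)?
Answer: 334 + √10 ≈ 337.16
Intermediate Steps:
P(V, d) = (2 + d)/(2*V) (P(V, d) = (2 + d)/((2*V)) = (2 + d)*(1/(2*V)) = (2 + d)/(2*V))
W = 4 (W = 7 - ⅓*9 = 7 - 3 = 4)
b(s, Y) = 7 + √10 (b(s, Y) = 7 + √(6 + 4) = 7 + √10)
(b(((5 - 1*(-4)) - 2) + P(4, -1), -16) + 224) + 103 = ((7 + √10) + 224) + 103 = (231 + √10) + 103 = 334 + √10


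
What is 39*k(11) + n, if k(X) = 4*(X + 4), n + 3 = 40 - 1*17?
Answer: 2360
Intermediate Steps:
n = 20 (n = -3 + (40 - 1*17) = -3 + (40 - 17) = -3 + 23 = 20)
k(X) = 16 + 4*X (k(X) = 4*(4 + X) = 16 + 4*X)
39*k(11) + n = 39*(16 + 4*11) + 20 = 39*(16 + 44) + 20 = 39*60 + 20 = 2340 + 20 = 2360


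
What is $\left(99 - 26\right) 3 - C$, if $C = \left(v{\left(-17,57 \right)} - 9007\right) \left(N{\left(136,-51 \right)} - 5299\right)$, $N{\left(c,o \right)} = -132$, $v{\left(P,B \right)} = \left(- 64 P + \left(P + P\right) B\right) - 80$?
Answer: $-53967628$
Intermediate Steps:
$v{\left(P,B \right)} = -80 - 64 P + 2 B P$ ($v{\left(P,B \right)} = \left(- 64 P + 2 P B\right) - 80 = \left(- 64 P + 2 B P\right) - 80 = -80 - 64 P + 2 B P$)
$C = 53967847$ ($C = \left(\left(-80 - -1088 + 2 \cdot 57 \left(-17\right)\right) - 9007\right) \left(-132 - 5299\right) = \left(\left(-80 + 1088 - 1938\right) - 9007\right) \left(-5431\right) = \left(-930 - 9007\right) \left(-5431\right) = \left(-9937\right) \left(-5431\right) = 53967847$)
$\left(99 - 26\right) 3 - C = \left(99 - 26\right) 3 - 53967847 = 73 \cdot 3 - 53967847 = 219 - 53967847 = -53967628$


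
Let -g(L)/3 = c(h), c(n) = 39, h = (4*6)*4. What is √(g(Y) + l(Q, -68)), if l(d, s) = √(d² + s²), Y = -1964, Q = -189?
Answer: √(-117 + √40345) ≈ 9.1575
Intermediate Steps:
h = 96 (h = 24*4 = 96)
g(L) = -117 (g(L) = -3*39 = -117)
√(g(Y) + l(Q, -68)) = √(-117 + √((-189)² + (-68)²)) = √(-117 + √(35721 + 4624)) = √(-117 + √40345)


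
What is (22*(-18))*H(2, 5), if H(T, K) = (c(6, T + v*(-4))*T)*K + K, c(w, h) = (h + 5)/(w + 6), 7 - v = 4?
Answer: -330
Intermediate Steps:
v = 3 (v = 7 - 1*4 = 7 - 4 = 3)
c(w, h) = (5 + h)/(6 + w)
H(T, K) = K + K*T*(-7/12 + T/12) (H(T, K) = (((5 + (T + 3*(-4)))/(6 + 6))*T)*K + K = (((5 + (T - 12))/12)*T)*K + K = (((5 + (-12 + T))/12)*T)*K + K = (((-7 + T)/12)*T)*K + K = ((-7/12 + T/12)*T)*K + K = (T*(-7/12 + T/12))*K + K = K*T*(-7/12 + T/12) + K = K + K*T*(-7/12 + T/12))
(22*(-18))*H(2, 5) = (22*(-18))*((1/12)*5*(12 + 2*(-7 + 2))) = -33*5*(12 + 2*(-5)) = -33*5*(12 - 10) = -33*5*2 = -396*⅚ = -330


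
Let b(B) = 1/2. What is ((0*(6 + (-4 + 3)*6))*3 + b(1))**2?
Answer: 1/4 ≈ 0.25000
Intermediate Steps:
b(B) = 1/2
((0*(6 + (-4 + 3)*6))*3 + b(1))**2 = ((0*(6 + (-4 + 3)*6))*3 + 1/2)**2 = ((0*(6 - 1*6))*3 + 1/2)**2 = ((0*(6 - 6))*3 + 1/2)**2 = ((0*0)*3 + 1/2)**2 = (0*3 + 1/2)**2 = (0 + 1/2)**2 = (1/2)**2 = 1/4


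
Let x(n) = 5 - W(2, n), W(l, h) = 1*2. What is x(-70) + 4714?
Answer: 4717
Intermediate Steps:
W(l, h) = 2
x(n) = 3 (x(n) = 5 - 1*2 = 5 - 2 = 3)
x(-70) + 4714 = 3 + 4714 = 4717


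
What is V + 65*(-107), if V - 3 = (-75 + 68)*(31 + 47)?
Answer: -7498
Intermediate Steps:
V = -543 (V = 3 + (-75 + 68)*(31 + 47) = 3 - 7*78 = 3 - 546 = -543)
V + 65*(-107) = -543 + 65*(-107) = -543 - 6955 = -7498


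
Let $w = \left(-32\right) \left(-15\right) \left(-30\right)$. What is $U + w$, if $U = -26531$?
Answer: $-40931$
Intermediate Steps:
$w = -14400$ ($w = 480 \left(-30\right) = -14400$)
$U + w = -26531 - 14400 = -40931$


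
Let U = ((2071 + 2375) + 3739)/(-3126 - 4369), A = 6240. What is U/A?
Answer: -1637/9353760 ≈ -0.00017501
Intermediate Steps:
U = -1637/1499 (U = (4446 + 3739)/(-7495) = 8185*(-1/7495) = -1637/1499 ≈ -1.0921)
U/A = -1637/1499/6240 = -1637/1499*1/6240 = -1637/9353760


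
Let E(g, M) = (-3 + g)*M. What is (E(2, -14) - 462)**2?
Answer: 200704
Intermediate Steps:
E(g, M) = M*(-3 + g)
(E(2, -14) - 462)**2 = (-14*(-3 + 2) - 462)**2 = (-14*(-1) - 462)**2 = (14 - 462)**2 = (-448)**2 = 200704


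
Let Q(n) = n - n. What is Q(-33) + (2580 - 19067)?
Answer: -16487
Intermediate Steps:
Q(n) = 0
Q(-33) + (2580 - 19067) = 0 + (2580 - 19067) = 0 - 16487 = -16487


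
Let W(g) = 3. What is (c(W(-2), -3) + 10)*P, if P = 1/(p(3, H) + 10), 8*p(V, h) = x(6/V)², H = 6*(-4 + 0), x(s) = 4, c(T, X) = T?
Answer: 13/12 ≈ 1.0833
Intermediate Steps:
H = -24 (H = 6*(-4) = -24)
p(V, h) = 2 (p(V, h) = (⅛)*4² = (⅛)*16 = 2)
P = 1/12 (P = 1/(2 + 10) = 1/12 ≈ 0.083333)
(c(W(-2), -3) + 10)*P = (3 + 10)*(1/12) = 13*(1/12) = 13/12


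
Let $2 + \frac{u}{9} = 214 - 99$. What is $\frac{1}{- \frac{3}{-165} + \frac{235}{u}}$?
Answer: $\frac{55935}{13942} \approx 4.012$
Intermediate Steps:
$u = 1017$ ($u = -18 + 9 \left(214 - 99\right) = -18 + 9 \cdot 115 = -18 + 1035 = 1017$)
$\frac{1}{- \frac{3}{-165} + \frac{235}{u}} = \frac{1}{- \frac{3}{-165} + \frac{235}{1017}} = \frac{1}{\left(-3\right) \left(- \frac{1}{165}\right) + 235 \cdot \frac{1}{1017}} = \frac{1}{\frac{1}{55} + \frac{235}{1017}} = \frac{1}{\frac{13942}{55935}} = \frac{55935}{13942}$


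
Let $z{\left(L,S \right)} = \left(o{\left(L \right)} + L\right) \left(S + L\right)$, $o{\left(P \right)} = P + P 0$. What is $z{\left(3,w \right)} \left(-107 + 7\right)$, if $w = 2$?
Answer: $-3000$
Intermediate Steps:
$o{\left(P \right)} = P$ ($o{\left(P \right)} = P + 0 = P$)
$z{\left(L,S \right)} = 2 L \left(L + S\right)$ ($z{\left(L,S \right)} = \left(L + L\right) \left(S + L\right) = 2 L \left(L + S\right)$)
$z{\left(3,w \right)} \left(-107 + 7\right) = 2 \cdot 3 \left(3 + 2\right) \left(-107 + 7\right) = 2 \cdot 3 \cdot 5 \left(-100\right) = 30 \left(-100\right) = -3000$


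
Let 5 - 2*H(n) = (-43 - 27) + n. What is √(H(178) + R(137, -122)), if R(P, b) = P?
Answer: 3*√38/2 ≈ 9.2466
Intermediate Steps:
H(n) = 75/2 - n/2 (H(n) = 5/2 - ((-43 - 27) + n)/2 = 5/2 - (-70 + n)/2 = 5/2 + (35 - n/2) = 75/2 - n/2)
√(H(178) + R(137, -122)) = √((75/2 - ½*178) + 137) = √((75/2 - 89) + 137) = √(-103/2 + 137) = √(171/2) = 3*√38/2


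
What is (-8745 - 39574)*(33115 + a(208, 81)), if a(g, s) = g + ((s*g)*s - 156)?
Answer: -67542955745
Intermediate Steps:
a(g, s) = -156 + g + g*s² (a(g, s) = g + ((g*s)*s - 156) = g + (g*s² - 156) = g + (-156 + g*s²) = -156 + g + g*s²)
(-8745 - 39574)*(33115 + a(208, 81)) = (-8745 - 39574)*(33115 + (-156 + 208 + 208*81²)) = -48319*(33115 + (-156 + 208 + 208*6561)) = -48319*(33115 + (-156 + 208 + 1364688)) = -48319*(33115 + 1364740) = -48319*1397855 = -67542955745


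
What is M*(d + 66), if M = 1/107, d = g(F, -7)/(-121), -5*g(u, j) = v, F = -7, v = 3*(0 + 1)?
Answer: 39933/64735 ≈ 0.61687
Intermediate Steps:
v = 3 (v = 3*1 = 3)
g(u, j) = -⅗ (g(u, j) = -⅕*3 = -⅗)
d = 3/605 (d = -⅗/(-121) = -⅗*(-1/121) = 3/605 ≈ 0.0049587)
M = 1/107 ≈ 0.0093458
M*(d + 66) = (3/605 + 66)/107 = (1/107)*(39933/605) = 39933/64735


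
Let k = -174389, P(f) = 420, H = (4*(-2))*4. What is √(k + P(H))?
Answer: I*√173969 ≈ 417.1*I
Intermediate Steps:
H = -32 (H = -8*4 = -32)
√(k + P(H)) = √(-174389 + 420) = √(-173969) = I*√173969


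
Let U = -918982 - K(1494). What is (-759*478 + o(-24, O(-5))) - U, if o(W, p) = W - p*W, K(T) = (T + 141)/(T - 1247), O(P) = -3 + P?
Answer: 137324743/247 ≈ 5.5597e+5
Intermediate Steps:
K(T) = (141 + T)/(-1247 + T)
o(W, p) = W - W*p
U = -226990189/247 (U = -918982 - (141 + 1494)/(-1247 + 1494) = -918982 - 1635/247 = -226990189/247 ≈ -9.1899e+5)
(-759*478 + o(-24, O(-5))) - U = (-759*478 - 24*(1 - (-3 - 5))) - 1*(-226990189/247) = (-362802 - 24*(1 - 1*(-8))) + 226990189/247 = (-362802 - 24*(1 + 8)) + 226990189/247 = (-362802 - 24*9) + 226990189/247 = (-362802 - 216) + 226990189/247 = -363018 + 226990189/247 = 137324743/247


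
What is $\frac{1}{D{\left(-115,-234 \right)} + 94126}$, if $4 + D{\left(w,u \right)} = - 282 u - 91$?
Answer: $\frac{1}{160019} \approx 6.2493 \cdot 10^{-6}$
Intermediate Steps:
$D{\left(w,u \right)} = -95 - 282 u$ ($D{\left(w,u \right)} = -4 - \left(91 + 282 u\right) = -95 - 282 u$)
$\frac{1}{D{\left(-115,-234 \right)} + 94126} = \frac{1}{\left(-95 - -65988\right) + 94126} = \frac{1}{\left(-95 + 65988\right) + 94126} = \frac{1}{65893 + 94126} = \frac{1}{160019}$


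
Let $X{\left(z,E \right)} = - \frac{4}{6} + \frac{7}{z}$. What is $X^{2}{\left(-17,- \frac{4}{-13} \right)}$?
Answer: $\frac{3025}{2601} \approx 1.163$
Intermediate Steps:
$X{\left(z,E \right)} = - \frac{2}{3} + \frac{7}{z}$ ($X{\left(z,E \right)} = \left(-4\right) \frac{1}{6} + \frac{7}{z} = - \frac{2}{3} + \frac{7}{z}$)
$X^{2}{\left(-17,- \frac{4}{-13} \right)} = \left(- \frac{2}{3} + \frac{7}{-17}\right)^{2} = \left(- \frac{2}{3} + 7 \left(- \frac{1}{17}\right)\right)^{2} = \left(- \frac{2}{3} - \frac{7}{17}\right)^{2} = \left(- \frac{55}{51}\right)^{2} = \frac{3025}{2601}$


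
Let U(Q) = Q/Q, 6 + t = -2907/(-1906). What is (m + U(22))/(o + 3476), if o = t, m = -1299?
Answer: -2473988/6616727 ≈ -0.37390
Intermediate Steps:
t = -8529/1906 (t = -6 - 2907/(-1906) = -6 - 2907*(-1/1906) = -6 + 2907/1906 = -8529/1906 ≈ -4.4748)
o = -8529/1906 ≈ -4.4748
U(Q) = 1
(m + U(22))/(o + 3476) = (-1299 + 1)/(-8529/1906 + 3476) = -1298/6616727/1906 = -1298*1906/6616727 = -2473988/6616727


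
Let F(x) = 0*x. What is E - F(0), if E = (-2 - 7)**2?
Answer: 81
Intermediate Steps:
E = 81 (E = (-9)**2 = 81)
F(x) = 0
E - F(0) = 81 - 1*0 = 81 + 0 = 81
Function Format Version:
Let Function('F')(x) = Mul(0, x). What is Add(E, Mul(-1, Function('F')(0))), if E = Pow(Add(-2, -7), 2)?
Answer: 81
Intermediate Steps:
E = 81 (E = Pow(-9, 2) = 81)
Function('F')(x) = 0
Add(E, Mul(-1, Function('F')(0))) = Add(81, Mul(-1, 0)) = Add(81, 0) = 81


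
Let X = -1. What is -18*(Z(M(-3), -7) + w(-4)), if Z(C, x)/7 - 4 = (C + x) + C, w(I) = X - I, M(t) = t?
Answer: 1080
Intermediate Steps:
w(I) = -1 - I
Z(C, x) = 28 + 7*x + 14*C (Z(C, x) = 28 + 7*((C + x) + C) = 28 + 7*(x + 2*C) = 28 + (7*x + 14*C) = 28 + 7*x + 14*C)
-18*(Z(M(-3), -7) + w(-4)) = -18*((28 + 7*(-7) + 14*(-3)) + (-1 - 1*(-4))) = -18*((28 - 49 - 42) + (-1 + 4)) = -18*(-63 + 3) = -18*(-60) = 1080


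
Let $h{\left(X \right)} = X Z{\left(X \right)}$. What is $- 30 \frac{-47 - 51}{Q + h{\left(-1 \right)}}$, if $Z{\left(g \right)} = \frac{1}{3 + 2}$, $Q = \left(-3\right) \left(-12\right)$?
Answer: $\frac{14700}{179} \approx 82.123$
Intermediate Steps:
$Q = 36$
$Z{\left(g \right)} = \frac{1}{5}$
$h{\left(X \right)} = \frac{X}{5}$ ($h{\left(X \right)} = X \frac{1}{5} = \frac{X}{5}$)
$- 30 \frac{-47 - 51}{Q + h{\left(-1 \right)}} = - 30 \frac{-47 - 51}{36 + \frac{1}{5} \left(-1\right)} = - 30 \left(- \frac{98}{36 - \frac{1}{5}}\right) = - 30 \left(- \frac{98}{\frac{179}{5}}\right) = - 30 \left(\left(-98\right) \frac{5}{179}\right) = \left(-30\right) \left(- \frac{490}{179}\right) = \frac{14700}{179}$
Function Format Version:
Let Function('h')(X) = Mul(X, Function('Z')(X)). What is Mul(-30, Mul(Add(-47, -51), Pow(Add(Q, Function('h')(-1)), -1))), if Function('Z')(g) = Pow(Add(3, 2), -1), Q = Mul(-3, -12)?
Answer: Rational(14700, 179) ≈ 82.123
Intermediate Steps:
Q = 36
Function('Z')(g) = Rational(1, 5) (Function('Z')(g) = Pow(5, -1) = Rational(1, 5))
Function('h')(X) = Mul(Rational(1, 5), X) (Function('h')(X) = Mul(X, Rational(1, 5)) = Mul(Rational(1, 5), X))
Mul(-30, Mul(Add(-47, -51), Pow(Add(Q, Function('h')(-1)), -1))) = Mul(-30, Mul(Add(-47, -51), Pow(Add(36, Mul(Rational(1, 5), -1)), -1))) = Mul(-30, Mul(-98, Pow(Add(36, Rational(-1, 5)), -1))) = Mul(-30, Mul(-98, Pow(Rational(179, 5), -1))) = Mul(-30, Mul(-98, Rational(5, 179))) = Mul(-30, Rational(-490, 179)) = Rational(14700, 179)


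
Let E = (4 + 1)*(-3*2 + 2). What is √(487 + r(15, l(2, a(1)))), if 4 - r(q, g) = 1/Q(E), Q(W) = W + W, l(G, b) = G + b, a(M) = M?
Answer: √196410/20 ≈ 22.159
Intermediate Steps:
E = -20 (E = 5*(-6 + 2) = 5*(-4) = -20)
Q(W) = 2*W
r(q, g) = 161/40 (r(q, g) = 4 - 1/(2*(-20)) = 4 - 1/(-40) = 4 - 1*(-1/40) = 4 + 1/40 = 161/40)
√(487 + r(15, l(2, a(1)))) = √(487 + 161/40) = √(19641/40) = √196410/20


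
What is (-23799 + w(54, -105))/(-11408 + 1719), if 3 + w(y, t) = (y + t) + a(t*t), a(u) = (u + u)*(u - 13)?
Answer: -242790747/9689 ≈ -25058.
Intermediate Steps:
a(u) = 2*u*(-13 + u) (a(u) = (2*u)*(-13 + u) = 2*u*(-13 + u))
w(y, t) = -3 + t + y + 2*t²*(-13 + t²) (w(y, t) = -3 + ((y + t) + 2*(t*t)*(-13 + t*t)) = -3 + ((t + y) + 2*t²*(-13 + t²)) = -3 + (t + y + 2*t²*(-13 + t²)) = -3 + t + y + 2*t²*(-13 + t²))
(-23799 + w(54, -105))/(-11408 + 1719) = (-23799 + (-3 - 105 + 54 + 2*(-105)²*(-13 + (-105)²)))/(-11408 + 1719) = (-23799 + (-3 - 105 + 54 + 2*11025*(-13 + 11025)))/(-9689) = (-23799 + (-3 - 105 + 54 + 2*11025*11012))*(-1/9689) = (-23799 + (-3 - 105 + 54 + 242814600))*(-1/9689) = (-23799 + 242814546)*(-1/9689) = 242790747*(-1/9689) = -242790747/9689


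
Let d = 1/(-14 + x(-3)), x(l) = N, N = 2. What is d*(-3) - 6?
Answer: -23/4 ≈ -5.7500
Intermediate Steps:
x(l) = 2
d = -1/12 (d = 1/(-14 + 2) = 1/(-12) = -1/12 ≈ -0.083333)
d*(-3) - 6 = -1/12*(-3) - 6 = ¼ - 6 = -23/4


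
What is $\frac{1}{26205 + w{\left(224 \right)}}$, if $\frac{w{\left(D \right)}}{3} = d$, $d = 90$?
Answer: $\frac{1}{26475} \approx 3.7771 \cdot 10^{-5}$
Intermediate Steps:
$w{\left(D \right)} = 270$ ($w{\left(D \right)} = 3 \cdot 90 = 270$)
$\frac{1}{26205 + w{\left(224 \right)}} = \frac{1}{26205 + 270} = \frac{1}{26475}$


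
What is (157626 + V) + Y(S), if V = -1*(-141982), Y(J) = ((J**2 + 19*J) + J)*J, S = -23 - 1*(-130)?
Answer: 1753631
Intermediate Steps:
S = 107 (S = -23 + 130 = 107)
Y(J) = J*(J**2 + 20*J) (Y(J) = (J**2 + 20*J)*J = J*(J**2 + 20*J))
V = 141982
(157626 + V) + Y(S) = (157626 + 141982) + 107**2*(20 + 107) = 299608 + 11449*127 = 299608 + 1454023 = 1753631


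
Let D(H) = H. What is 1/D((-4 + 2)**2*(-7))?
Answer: -1/28 ≈ -0.035714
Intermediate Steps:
1/D((-4 + 2)**2*(-7)) = 1/((-4 + 2)**2*(-7)) = 1/((-2)**2*(-7)) = 1/(4*(-7)) = 1/(-28) = -1/28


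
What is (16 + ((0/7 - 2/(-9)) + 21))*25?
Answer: 8375/9 ≈ 930.56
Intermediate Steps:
(16 + ((0/7 - 2/(-9)) + 21))*25 = (16 + ((0*(1/7) - 2*(-1/9)) + 21))*25 = (16 + ((0 + 2/9) + 21))*25 = (16 + (2/9 + 21))*25 = (16 + 191/9)*25 = (335/9)*25 = 8375/9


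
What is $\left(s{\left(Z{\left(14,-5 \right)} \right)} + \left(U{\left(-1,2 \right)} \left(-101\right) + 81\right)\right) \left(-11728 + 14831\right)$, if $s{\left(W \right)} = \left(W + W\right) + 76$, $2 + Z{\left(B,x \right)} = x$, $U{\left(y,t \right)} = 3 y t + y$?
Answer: $2637550$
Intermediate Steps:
$U{\left(y,t \right)} = y + 3 t y$ ($U{\left(y,t \right)} = 3 t y + y = y + 3 t y$)
$Z{\left(B,x \right)} = -2 + x$
$s{\left(W \right)} = 76 + 2 W$ ($s{\left(W \right)} = 2 W + 76 = 76 + 2 W$)
$\left(s{\left(Z{\left(14,-5 \right)} \right)} + \left(U{\left(-1,2 \right)} \left(-101\right) + 81\right)\right) \left(-11728 + 14831\right) = \left(\left(76 + 2 \left(-2 - 5\right)\right) + \left(- (1 + 3 \cdot 2) \left(-101\right) + 81\right)\right) \left(-11728 + 14831\right) = \left(\left(76 + 2 \left(-7\right)\right) + \left(- (1 + 6) \left(-101\right) + 81\right)\right) 3103 = \left(\left(76 - 14\right) + \left(\left(-1\right) 7 \left(-101\right) + 81\right)\right) 3103 = \left(62 + \left(\left(-7\right) \left(-101\right) + 81\right)\right) 3103 = \left(62 + \left(707 + 81\right)\right) 3103 = \left(62 + 788\right) 3103 = 850 \cdot 3103 = 2637550$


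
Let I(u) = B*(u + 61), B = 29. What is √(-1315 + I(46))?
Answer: 2*√447 ≈ 42.285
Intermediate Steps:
I(u) = 1769 + 29*u (I(u) = 29*(u + 61) = 29*(61 + u) = 1769 + 29*u)
√(-1315 + I(46)) = √(-1315 + (1769 + 29*46)) = √(-1315 + (1769 + 1334)) = √(-1315 + 3103) = √1788 = 2*√447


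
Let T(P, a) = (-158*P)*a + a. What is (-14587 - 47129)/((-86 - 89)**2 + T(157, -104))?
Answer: -20572/870115 ≈ -0.023643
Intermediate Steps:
T(P, a) = a - 158*P*a (T(P, a) = -158*P*a + a = a - 158*P*a)
(-14587 - 47129)/((-86 - 89)**2 + T(157, -104)) = (-14587 - 47129)/((-86 - 89)**2 - 104*(1 - 158*157)) = -61716/((-175)**2 - 104*(1 - 24806)) = -61716/(30625 - 104*(-24805)) = -61716/(30625 + 2579720) = -61716/2610345 = -61716*1/2610345 = -20572/870115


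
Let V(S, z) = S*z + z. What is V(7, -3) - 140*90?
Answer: -12624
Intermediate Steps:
V(S, z) = z + S*z
V(7, -3) - 140*90 = -3*(1 + 7) - 140*90 = -3*8 - 12600 = -24 - 12600 = -12624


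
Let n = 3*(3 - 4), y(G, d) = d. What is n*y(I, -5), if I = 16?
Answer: 15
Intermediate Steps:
n = -3 (n = 3*(-1) = -3)
n*y(I, -5) = -3*(-5) = 15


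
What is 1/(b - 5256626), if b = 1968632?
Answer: -1/3287994 ≈ -3.0414e-7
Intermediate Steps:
1/(b - 5256626) = 1/(1968632 - 5256626) = 1/(-3287994) = -1/3287994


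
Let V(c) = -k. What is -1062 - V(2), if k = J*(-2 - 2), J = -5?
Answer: -1042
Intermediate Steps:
k = 20 (k = -5*(-2 - 2) = -5*(-4) = 20)
V(c) = -20 (V(c) = -1*20 = -20)
-1062 - V(2) = -1062 - 1*(-20) = -1062 + 20 = -1042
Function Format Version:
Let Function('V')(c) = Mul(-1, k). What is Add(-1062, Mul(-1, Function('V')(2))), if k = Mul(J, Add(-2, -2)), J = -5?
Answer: -1042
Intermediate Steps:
k = 20 (k = Mul(-5, Add(-2, -2)) = Mul(-5, -4) = 20)
Function('V')(c) = -20 (Function('V')(c) = Mul(-1, 20) = -20)
Add(-1062, Mul(-1, Function('V')(2))) = Add(-1062, Mul(-1, -20)) = Add(-1062, 20) = -1042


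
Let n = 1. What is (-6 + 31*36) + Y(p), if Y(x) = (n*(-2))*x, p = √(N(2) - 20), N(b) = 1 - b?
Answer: 1110 - 2*I*√21 ≈ 1110.0 - 9.1651*I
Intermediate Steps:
p = I*√21 (p = √((1 - 1*2) - 20) = √((1 - 2) - 20) = √(-1 - 20) = √(-21) = I*√21 ≈ 4.5826*I)
Y(x) = -2*x (Y(x) = (1*(-2))*x = -2*x)
(-6 + 31*36) + Y(p) = (-6 + 31*36) - 2*I*√21 = (-6 + 1116) - 2*I*√21 = 1110 - 2*I*√21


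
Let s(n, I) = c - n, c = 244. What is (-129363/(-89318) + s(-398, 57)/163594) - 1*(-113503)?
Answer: 829257222630727/7305944446 ≈ 1.1350e+5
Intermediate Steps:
s(n, I) = 244 - n
(-129363/(-89318) + s(-398, 57)/163594) - 1*(-113503) = (-129363/(-89318) + (244 - 1*(-398))/163594) - 1*(-113503) = (-129363*(-1/89318) + (244 + 398)*(1/163594)) + 113503 = (129363/89318 + 642*(1/163594)) + 113503 = (129363/89318 + 321/81797) + 113503 = 10610176389/7305944446 + 113503 = 829257222630727/7305944446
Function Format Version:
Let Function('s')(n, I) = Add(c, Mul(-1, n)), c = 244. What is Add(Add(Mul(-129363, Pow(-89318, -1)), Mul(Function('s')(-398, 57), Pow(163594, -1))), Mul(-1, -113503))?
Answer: Rational(829257222630727, 7305944446) ≈ 1.1350e+5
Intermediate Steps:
Function('s')(n, I) = Add(244, Mul(-1, n))
Add(Add(Mul(-129363, Pow(-89318, -1)), Mul(Function('s')(-398, 57), Pow(163594, -1))), Mul(-1, -113503)) = Add(Add(Mul(-129363, Pow(-89318, -1)), Mul(Add(244, Mul(-1, -398)), Pow(163594, -1))), Mul(-1, -113503)) = Add(Add(Mul(-129363, Rational(-1, 89318)), Mul(Add(244, 398), Rational(1, 163594))), 113503) = Add(Add(Rational(129363, 89318), Mul(642, Rational(1, 163594))), 113503) = Add(Add(Rational(129363, 89318), Rational(321, 81797)), 113503) = Add(Rational(10610176389, 7305944446), 113503) = Rational(829257222630727, 7305944446)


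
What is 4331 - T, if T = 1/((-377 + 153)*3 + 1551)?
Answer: 3806948/879 ≈ 4331.0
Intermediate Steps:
T = 1/879 (T = 1/(-224*3 + 1551) = 1/(-672 + 1551) = 1/879 ≈ 0.0011377)
4331 - T = 4331 - 1*1/879 = 4331 - 1/879 = 3806948/879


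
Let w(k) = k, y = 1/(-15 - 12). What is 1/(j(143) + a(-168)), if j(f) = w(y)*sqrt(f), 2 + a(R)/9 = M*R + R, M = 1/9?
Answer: -1237842/2101855573 + 27*sqrt(143)/2101855573 ≈ -0.00058877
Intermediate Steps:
y = -1/27 (y = 1/(-27) = -1/27 ≈ -0.037037)
M = 1/9 (M = 1*(1/9) = 1/9 ≈ 0.11111)
a(R) = -18 + 10*R (a(R) = -18 + 9*(R/9 + R) = -18 + 9*(10*R/9) = -18 + 10*R)
j(f) = -sqrt(f)/27
1/(j(143) + a(-168)) = 1/(-sqrt(143)/27 + (-18 + 10*(-168))) = 1/(-sqrt(143)/27 + (-18 - 1680)) = 1/(-sqrt(143)/27 - 1698) = 1/(-1698 - sqrt(143)/27)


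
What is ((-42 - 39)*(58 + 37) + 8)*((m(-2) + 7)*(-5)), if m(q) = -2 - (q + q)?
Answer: 345915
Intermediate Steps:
m(q) = -2 - 2*q
((-42 - 39)*(58 + 37) + 8)*((m(-2) + 7)*(-5)) = ((-42 - 39)*(58 + 37) + 8)*(((-2 - 2*(-2)) + 7)*(-5)) = (-81*95 + 8)*(((-2 + 4) + 7)*(-5)) = (-7695 + 8)*((2 + 7)*(-5)) = -69183*(-5) = -7687*(-45) = 345915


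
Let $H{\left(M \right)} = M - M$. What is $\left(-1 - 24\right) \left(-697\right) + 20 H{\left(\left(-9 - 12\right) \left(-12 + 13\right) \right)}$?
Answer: $17425$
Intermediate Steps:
$H{\left(M \right)} = 0$
$\left(-1 - 24\right) \left(-697\right) + 20 H{\left(\left(-9 - 12\right) \left(-12 + 13\right) \right)} = \left(-1 - 24\right) \left(-697\right) + 20 \cdot 0 = \left(-1 - 24\right) \left(-697\right) + 0 = \left(-25\right) \left(-697\right) + 0 = 17425 + 0 = 17425$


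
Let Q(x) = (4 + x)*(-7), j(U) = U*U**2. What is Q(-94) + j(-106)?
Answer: -1190386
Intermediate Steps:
j(U) = U**3
Q(x) = -28 - 7*x
Q(-94) + j(-106) = (-28 - 7*(-94)) + (-106)**3 = (-28 + 658) - 1191016 = 630 - 1191016 = -1190386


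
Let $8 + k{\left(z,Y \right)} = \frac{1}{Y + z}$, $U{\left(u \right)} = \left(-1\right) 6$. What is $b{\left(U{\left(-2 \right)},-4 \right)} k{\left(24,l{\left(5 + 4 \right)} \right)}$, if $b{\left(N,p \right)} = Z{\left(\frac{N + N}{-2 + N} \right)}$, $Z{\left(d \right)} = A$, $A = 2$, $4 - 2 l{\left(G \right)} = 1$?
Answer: $- \frac{812}{51} \approx -15.922$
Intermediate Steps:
$l{\left(G \right)} = \frac{3}{2}$ ($l{\left(G \right)} = 2 - \frac{1}{2} = \frac{3}{2}$)
$U{\left(u \right)} = -6$
$Z{\left(d \right)} = 2$
$b{\left(N,p \right)} = 2$
$k{\left(z,Y \right)} = -8 + \frac{1}{Y + z}$
$b{\left(U{\left(-2 \right)},-4 \right)} k{\left(24,l{\left(5 + 4 \right)} \right)} = 2 \frac{1 - 12 - 192}{\frac{3}{2} + 24} = 2 \frac{1 - 12 - 192}{\frac{51}{2}} = 2 \cdot \frac{2}{51} \left(-203\right) = 2 \left(- \frac{406}{51}\right) = - \frac{812}{51}$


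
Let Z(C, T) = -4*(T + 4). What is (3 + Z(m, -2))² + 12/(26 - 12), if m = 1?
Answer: 181/7 ≈ 25.857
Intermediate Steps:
Z(C, T) = -16 - 4*T (Z(C, T) = -4*(4 + T) = -16 - 4*T)
(3 + Z(m, -2))² + 12/(26 - 12) = (3 + (-16 - 4*(-2)))² + 12/(26 - 12) = (3 + (-16 + 8))² + 12/14 = (3 - 8)² + 12*(1/14) = (-5)² + 6/7 = 25 + 6/7 = 181/7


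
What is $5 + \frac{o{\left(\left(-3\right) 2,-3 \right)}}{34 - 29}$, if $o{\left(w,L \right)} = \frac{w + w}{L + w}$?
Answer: $\frac{79}{15} \approx 5.2667$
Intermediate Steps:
$o{\left(w,L \right)} = \frac{2 w}{L + w}$
$5 + \frac{o{\left(\left(-3\right) 2,-3 \right)}}{34 - 29} = 5 + \frac{2 \left(\left(-3\right) 2\right) \frac{1}{-3 - 6}}{34 - 29} = 5 + \frac{2 \left(-6\right) \frac{1}{-3 - 6}}{5} = 5 + \frac{2 \left(-6\right) \frac{1}{-9}}{5} = 5 + \frac{2 \left(-6\right) \left(- \frac{1}{9}\right)}{5} = 5 + \frac{1}{5} \cdot \frac{4}{3} = 5 + \frac{4}{15} = \frac{79}{15}$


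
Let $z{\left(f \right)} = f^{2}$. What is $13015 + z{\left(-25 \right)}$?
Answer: $13640$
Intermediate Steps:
$13015 + z{\left(-25 \right)} = 13015 + \left(-25\right)^{2} = 13015 + 625 = 13640$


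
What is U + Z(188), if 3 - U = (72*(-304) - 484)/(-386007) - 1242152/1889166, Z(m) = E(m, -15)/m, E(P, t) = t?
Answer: 26808021861533/7616415801692 ≈ 3.5198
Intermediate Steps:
Z(m) = -15/m
U = 145828269211/40512850009 (U = 3 - ((72*(-304) - 484)/(-386007) - 1242152/1889166) = 3 - ((-21888 - 484)*(-1/386007) - 1242152*1/1889166) = 3 - (-22372*(-1/386007) - 621076/944583) = 3 - (22372/386007 - 621076/944583) = 3 - 1*(-24289719184/40512850009) = 3 + 24289719184/40512850009 = 145828269211/40512850009 ≈ 3.5996)
U + Z(188) = 145828269211/40512850009 - 15/188 = 26808021861533/7616415801692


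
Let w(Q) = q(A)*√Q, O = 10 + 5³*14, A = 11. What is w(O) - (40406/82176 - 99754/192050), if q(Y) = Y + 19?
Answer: 109353101/3945475200 + 120*√110 ≈ 1258.6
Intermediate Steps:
q(Y) = 19 + Y
O = 1760 (O = 10 + 125*14 = 10 + 1750 = 1760)
w(Q) = 30*√Q (w(Q) = (19 + 11)*√Q = 30*√Q)
w(O) - (40406/82176 - 99754/192050) = 30*√1760 - (40406/82176 - 99754/192050) = 30*(4*√110) - (40406*(1/82176) - 99754*1/192050) = 120*√110 - (20203/41088 - 49877/96025) = 120*√110 - 1*(-109353101/3945475200) = 120*√110 + 109353101/3945475200 = 109353101/3945475200 + 120*√110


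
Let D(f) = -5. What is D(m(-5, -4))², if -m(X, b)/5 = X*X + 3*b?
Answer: 25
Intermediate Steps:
m(X, b) = -15*b - 5*X² (m(X, b) = -5*(X*X + 3*b) = -5*(X² + 3*b) = -15*b - 5*X²)
D(m(-5, -4))² = (-5)² = 25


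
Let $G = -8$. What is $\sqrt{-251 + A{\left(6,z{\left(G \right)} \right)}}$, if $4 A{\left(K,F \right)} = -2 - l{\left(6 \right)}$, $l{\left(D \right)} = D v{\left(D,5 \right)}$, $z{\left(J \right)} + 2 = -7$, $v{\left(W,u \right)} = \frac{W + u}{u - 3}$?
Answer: $\frac{i \sqrt{1039}}{2} \approx 16.117 i$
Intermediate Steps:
$v{\left(W,u \right)} = \frac{W + u}{-3 + u}$
$z{\left(J \right)} = -9$ ($z{\left(J \right)} = -2 - 7 = -9$)
$l{\left(D \right)} = D \left(\frac{5}{2} + \frac{D}{2}\right)$ ($l{\left(D \right)} = D \frac{D + 5}{-3 + 5} = D \frac{5 + D}{2} = D \left(\frac{5}{2} + \frac{D}{2}\right)$)
$A{\left(K,F \right)} = - \frac{35}{4}$ ($A{\left(K,F \right)} = \frac{-2 - \frac{1}{2} \cdot 6 \left(5 + 6\right)}{4} = \frac{-2 - \frac{1}{2} \cdot 6 \cdot 11}{4} = \frac{-2 - 33}{4} = \frac{1}{4} \left(-35\right) = - \frac{35}{4}$)
$\sqrt{-251 + A{\left(6,z{\left(G \right)} \right)}} = \sqrt{-251 - \frac{35}{4}} = \sqrt{- \frac{1039}{4}} = \frac{i \sqrt{1039}}{2}$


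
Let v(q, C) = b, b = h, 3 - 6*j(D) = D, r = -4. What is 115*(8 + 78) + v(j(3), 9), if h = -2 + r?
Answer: 9884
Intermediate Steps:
j(D) = ½ - D/6
h = -6 (h = -2 - 4 = -6)
b = -6
v(q, C) = -6
115*(8 + 78) + v(j(3), 9) = 115*(8 + 78) - 6 = 115*86 - 6 = 9890 - 6 = 9884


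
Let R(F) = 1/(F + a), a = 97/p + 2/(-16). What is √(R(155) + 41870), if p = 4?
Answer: √85979595894/1433 ≈ 204.62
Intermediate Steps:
a = 193/8 (a = 97/4 + 2/(-16) = 97*(¼) + 2*(-1/16) = 97/4 - ⅛ = 193/8 ≈ 24.125)
R(F) = 1/(193/8 + F) (R(F) = 1/(F + 193/8) = 1/(193/8 + F))
√(R(155) + 41870) = √(8/(193 + 8*155) + 41870) = √(8/(193 + 1240) + 41870) = √(8/1433 + 41870) = √(59999718/1433) = √85979595894/1433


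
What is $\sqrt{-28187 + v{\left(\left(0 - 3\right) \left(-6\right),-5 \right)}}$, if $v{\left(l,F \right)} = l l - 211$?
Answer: $i \sqrt{28074} \approx 167.55 i$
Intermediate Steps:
$v{\left(l,F \right)} = -211 + l^{2}$ ($v{\left(l,F \right)} = l^{2} - 211 = -211 + l^{2}$)
$\sqrt{-28187 + v{\left(\left(0 - 3\right) \left(-6\right),-5 \right)}} = \sqrt{-28187 - \left(211 - \left(\left(0 - 3\right) \left(-6\right)\right)^{2}\right)} = \sqrt{-28187 - \left(211 - \left(\left(-3\right) \left(-6\right)\right)^{2}\right)} = \sqrt{-28187 - \left(211 - 18^{2}\right)} = \sqrt{-28187 + \left(-211 + 324\right)} = \sqrt{-28187 + 113} = \sqrt{-28074} = i \sqrt{28074}$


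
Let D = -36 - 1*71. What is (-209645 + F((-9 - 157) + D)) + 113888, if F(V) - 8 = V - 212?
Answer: -96234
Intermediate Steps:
D = -107 (D = -36 - 71 = -107)
F(V) = -204 + V (F(V) = 8 + (V - 212) = 8 + (-212 + V) = -204 + V)
(-209645 + F((-9 - 157) + D)) + 113888 = (-209645 + (-204 + ((-9 - 157) - 107))) + 113888 = (-209645 + (-204 + (-166 - 107))) + 113888 = (-209645 + (-204 - 273)) + 113888 = (-209645 - 477) + 113888 = -210122 + 113888 = -96234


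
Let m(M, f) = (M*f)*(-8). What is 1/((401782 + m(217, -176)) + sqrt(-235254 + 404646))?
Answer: 353659/250149291866 - sqrt(10587)/125074645933 ≈ 1.4130e-6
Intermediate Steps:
m(M, f) = -8*M*f
1/((401782 + m(217, -176)) + sqrt(-235254 + 404646)) = 1/((401782 - 8*217*(-176)) + sqrt(-235254 + 404646)) = 1/((401782 + 305536) + sqrt(169392)) = 1/(707318 + 4*sqrt(10587))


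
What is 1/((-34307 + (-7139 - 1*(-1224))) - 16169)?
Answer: -1/56391 ≈ -1.7733e-5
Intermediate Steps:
1/((-34307 + (-7139 - 1*(-1224))) - 16169) = 1/((-34307 + (-7139 + 1224)) - 16169) = 1/((-34307 - 5915) - 16169) = 1/(-40222 - 16169) = 1/(-56391) = -1/56391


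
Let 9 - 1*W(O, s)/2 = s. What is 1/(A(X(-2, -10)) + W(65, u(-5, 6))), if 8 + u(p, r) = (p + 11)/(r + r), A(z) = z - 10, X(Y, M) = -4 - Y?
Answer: 1/21 ≈ 0.047619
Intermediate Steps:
A(z) = -10 + z
u(p, r) = -8 + (11 + p)/(2*r) (u(p, r) = -8 + (p + 11)/(r + r) = -8 + (11 + p)/((2*r)) = -8 + (11 + p)*(1/(2*r)) = -8 + (11 + p)/(2*r))
W(O, s) = 18 - 2*s
1/(A(X(-2, -10)) + W(65, u(-5, 6))) = 1/((-10 + (-4 - 1*(-2))) + (18 - (11 - 5 - 16*6)/6)) = 1/((-10 + (-4 + 2)) + (18 - (11 - 5 - 96)/6)) = 1/((-10 - 2) + (18 - (-90)/6)) = 1/(-12 + (18 - 2*(-15/2))) = 1/(-12 + (18 + 15)) = 1/(-12 + 33) = 1/21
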